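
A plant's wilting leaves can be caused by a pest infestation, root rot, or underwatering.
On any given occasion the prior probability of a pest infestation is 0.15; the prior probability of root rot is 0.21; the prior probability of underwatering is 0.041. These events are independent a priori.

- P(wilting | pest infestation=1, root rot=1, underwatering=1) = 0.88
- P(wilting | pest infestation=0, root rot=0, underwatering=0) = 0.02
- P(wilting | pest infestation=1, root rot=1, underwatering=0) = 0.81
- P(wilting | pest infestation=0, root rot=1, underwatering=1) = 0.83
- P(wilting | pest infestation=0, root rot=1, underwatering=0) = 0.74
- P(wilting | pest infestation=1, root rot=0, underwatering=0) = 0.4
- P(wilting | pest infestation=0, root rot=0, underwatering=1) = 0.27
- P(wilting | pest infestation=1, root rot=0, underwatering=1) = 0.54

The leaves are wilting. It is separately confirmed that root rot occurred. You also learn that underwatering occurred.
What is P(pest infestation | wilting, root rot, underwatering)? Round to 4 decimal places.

P(pest infestation | wilting, root rot, underwatering) ≈ 0.1576

Weight on pest infestation=true, given the evidence: 0.88×0.15 = 0.132000
Normalizer over all consistent configurations: 0.83×0.85 + 0.88×0.15 = 0.837500
Posterior = 0.132000 / 0.837500 ≈ 0.1576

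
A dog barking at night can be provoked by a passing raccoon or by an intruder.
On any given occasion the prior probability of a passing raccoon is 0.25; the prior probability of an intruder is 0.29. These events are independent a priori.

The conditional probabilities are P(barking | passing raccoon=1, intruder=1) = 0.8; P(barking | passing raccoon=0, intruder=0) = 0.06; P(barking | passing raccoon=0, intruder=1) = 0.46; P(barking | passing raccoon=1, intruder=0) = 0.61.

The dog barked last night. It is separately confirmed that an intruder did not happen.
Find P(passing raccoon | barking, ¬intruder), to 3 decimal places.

P(passing raccoon | barking, ¬intruder) ≈ 0.772

P(barking | ¬intruder) = 0.06×0.75 + 0.61×0.25 = 0.045000 + 0.152500 = 0.197500
Of this, 0.152500 comes from 0.61×0.25 (the passing raccoon=true cases).
P(passing raccoon | barking, ¬intruder) = 0.152500 / 0.197500 ≈ 0.772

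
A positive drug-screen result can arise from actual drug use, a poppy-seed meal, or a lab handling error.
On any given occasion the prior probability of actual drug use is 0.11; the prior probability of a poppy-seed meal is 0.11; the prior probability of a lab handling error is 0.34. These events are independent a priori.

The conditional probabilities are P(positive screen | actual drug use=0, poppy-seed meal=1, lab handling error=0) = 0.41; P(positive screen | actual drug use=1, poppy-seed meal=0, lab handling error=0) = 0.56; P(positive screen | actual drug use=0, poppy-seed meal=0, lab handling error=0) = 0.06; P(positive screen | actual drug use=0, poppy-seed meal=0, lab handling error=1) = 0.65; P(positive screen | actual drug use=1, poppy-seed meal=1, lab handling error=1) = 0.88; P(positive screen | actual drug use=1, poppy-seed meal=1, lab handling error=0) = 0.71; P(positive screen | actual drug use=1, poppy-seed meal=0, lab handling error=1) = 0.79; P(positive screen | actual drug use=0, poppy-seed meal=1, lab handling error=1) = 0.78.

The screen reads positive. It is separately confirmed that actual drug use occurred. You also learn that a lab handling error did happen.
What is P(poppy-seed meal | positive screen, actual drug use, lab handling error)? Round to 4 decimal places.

P(poppy-seed meal | positive screen, actual drug use, lab handling error) ≈ 0.1210

P(positive screen | actual drug use, lab handling error) = 0.79·0.89 + 0.88·0.11 = 0.703100 + 0.096800 = 0.799900
Of this, 0.096800 comes from 0.88·0.11 (the poppy-seed meal=true cases).
So P(poppy-seed meal | positive screen, actual drug use, lab handling error) = 0.096800/0.799900 ≈ 0.1210.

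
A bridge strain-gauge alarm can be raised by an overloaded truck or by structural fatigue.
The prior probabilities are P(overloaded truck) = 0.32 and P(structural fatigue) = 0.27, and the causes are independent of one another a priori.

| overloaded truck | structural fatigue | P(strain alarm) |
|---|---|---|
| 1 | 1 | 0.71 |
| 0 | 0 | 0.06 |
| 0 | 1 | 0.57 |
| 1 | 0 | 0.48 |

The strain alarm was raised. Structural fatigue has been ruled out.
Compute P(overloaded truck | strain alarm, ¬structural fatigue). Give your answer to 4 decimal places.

Weight on overloaded truck=true, given the evidence: 0.48*0.32 = 0.153600
Denominator P(strain alarm | ¬structural fatigue): 0.06*0.68 + 0.48*0.32 = 0.194400
P(overloaded truck | strain alarm, ¬structural fatigue) = 0.153600/0.194400 ≈ 0.7901

P(overloaded truck | strain alarm, ¬structural fatigue) ≈ 0.7901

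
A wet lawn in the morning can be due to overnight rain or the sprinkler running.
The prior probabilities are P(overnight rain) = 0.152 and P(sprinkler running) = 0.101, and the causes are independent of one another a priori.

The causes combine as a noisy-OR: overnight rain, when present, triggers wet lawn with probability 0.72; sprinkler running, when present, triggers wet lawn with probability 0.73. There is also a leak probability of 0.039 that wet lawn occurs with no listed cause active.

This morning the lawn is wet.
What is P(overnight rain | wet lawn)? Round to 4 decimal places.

P(overnight rain | wet lawn) ≈ 0.5506

Under noisy-OR, P(wet lawn | causes) = 1 − (1−0.039)·∏(1−qᵢ) over the active causes.
Weight on overnight rain=true, given the evidence: 0.099879 + 0.014237 = 0.114116
Denominator P(wet lawn): 0.039·0.848·0.899 + 0.74053·0.848·0.101 + 0.73092·0.152·0.899 + 0.927348·0.152·0.101 = 0.207273
P(overnight rain | wet lawn) = 0.114116/0.207273 ≈ 0.5506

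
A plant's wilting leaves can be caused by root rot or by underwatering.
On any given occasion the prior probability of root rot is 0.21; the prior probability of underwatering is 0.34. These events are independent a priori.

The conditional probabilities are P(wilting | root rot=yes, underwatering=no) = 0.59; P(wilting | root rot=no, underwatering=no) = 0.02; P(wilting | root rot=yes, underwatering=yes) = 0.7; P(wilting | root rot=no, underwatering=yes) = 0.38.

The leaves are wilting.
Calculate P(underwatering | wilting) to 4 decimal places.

P(underwatering | wilting) ≈ 0.6225

Enumerate the 4 (root rot, underwatering) configurations and weight by the priors:
  P(wilting) = 0.02*0.79*0.66 + 0.38*0.79*0.34 + 0.59*0.21*0.66 + 0.7*0.21*0.34
        = 0.010428 + 0.102068 + 0.081774 + 0.049980 = 0.244250
The terms with underwatering present sum to 0.152048, so
  P(underwatering | wilting) = 0.152048 / 0.244250 ≈ 0.6225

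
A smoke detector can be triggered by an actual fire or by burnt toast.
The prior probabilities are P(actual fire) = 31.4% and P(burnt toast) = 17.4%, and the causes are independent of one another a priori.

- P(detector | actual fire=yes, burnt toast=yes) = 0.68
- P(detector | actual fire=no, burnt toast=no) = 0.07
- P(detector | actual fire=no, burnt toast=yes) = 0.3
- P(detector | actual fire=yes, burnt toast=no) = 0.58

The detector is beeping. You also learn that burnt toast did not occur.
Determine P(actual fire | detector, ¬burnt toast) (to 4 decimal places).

P(actual fire | detector, ¬burnt toast) ≈ 0.7913

Weight on actual fire=true, given the evidence: 0.58·0.314 = 0.182120
The normalizing constant is 0.07·0.686 + 0.58·0.314 = 0.230140
P(actual fire | detector, ¬burnt toast) = 0.182120/0.230140 ≈ 0.7913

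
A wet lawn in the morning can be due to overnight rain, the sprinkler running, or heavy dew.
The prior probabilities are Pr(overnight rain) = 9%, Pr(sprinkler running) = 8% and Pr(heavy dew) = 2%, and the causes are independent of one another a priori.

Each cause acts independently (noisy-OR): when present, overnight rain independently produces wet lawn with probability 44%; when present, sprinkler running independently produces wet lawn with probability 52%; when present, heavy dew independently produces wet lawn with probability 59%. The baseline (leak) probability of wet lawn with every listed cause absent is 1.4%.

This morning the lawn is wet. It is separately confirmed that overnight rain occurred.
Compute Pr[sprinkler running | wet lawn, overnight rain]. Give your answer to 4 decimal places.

Pr[sprinkler running | wet lawn, overnight rain] ≈ 0.1238

Under noisy-OR, P(wet lawn | causes) = 1 − (1−0.014)·∏(1−qᵢ) over the active causes.
P(wet lawn | overnight rain) = 0.44784*0.92*0.98 + 0.773614*0.92*0.02 + 0.734963*0.08*0.98 + 0.891335*0.08*0.02 = 0.403773 + 0.014234 + 0.057621 + 0.001426 = 0.477054
Of this, 0.059047 comes from 0.057621 + 0.001426 (the sprinkler running=true cases).
P(sprinkler running | wet lawn, overnight rain) = 0.059047 / 0.477054 ≈ 0.1238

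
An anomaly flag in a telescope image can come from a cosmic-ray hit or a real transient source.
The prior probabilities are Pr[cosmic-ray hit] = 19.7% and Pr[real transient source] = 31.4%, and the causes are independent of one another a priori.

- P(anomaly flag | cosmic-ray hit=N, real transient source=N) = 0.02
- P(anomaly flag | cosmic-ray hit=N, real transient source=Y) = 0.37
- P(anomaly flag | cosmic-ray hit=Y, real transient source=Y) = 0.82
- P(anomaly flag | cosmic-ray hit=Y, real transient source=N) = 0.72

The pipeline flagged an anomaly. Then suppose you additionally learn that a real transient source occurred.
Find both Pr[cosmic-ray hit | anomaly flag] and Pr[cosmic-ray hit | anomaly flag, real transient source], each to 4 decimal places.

Pr[cosmic-ray hit | anomaly flag] ≈ 0.5866; Pr[cosmic-ray hit | anomaly flag, real transient source] ≈ 0.3522

P(anomaly flag) = 0.02*0.803*0.686 + 0.37*0.803*0.314 + 0.72*0.197*0.686 + 0.82*0.197*0.314 = 0.011017 + 0.093293 + 0.097302 + 0.050724 = 0.252336
The cosmic-ray hit-present share is 0.097302 + 0.050724 = 0.148026.
P(cosmic-ray hit | anomaly flag) = 0.148026 / 0.252336 ≈ 0.5866

Now condition on the additional information:
Weight on cosmic-ray hit=true, given the evidence: 0.82×0.197 = 0.161540
Denominator P(anomaly flag | real transient source): 0.37×0.803 + 0.82×0.197 = 0.458650
Posterior = 0.161540 / 0.458650 ≈ 0.3522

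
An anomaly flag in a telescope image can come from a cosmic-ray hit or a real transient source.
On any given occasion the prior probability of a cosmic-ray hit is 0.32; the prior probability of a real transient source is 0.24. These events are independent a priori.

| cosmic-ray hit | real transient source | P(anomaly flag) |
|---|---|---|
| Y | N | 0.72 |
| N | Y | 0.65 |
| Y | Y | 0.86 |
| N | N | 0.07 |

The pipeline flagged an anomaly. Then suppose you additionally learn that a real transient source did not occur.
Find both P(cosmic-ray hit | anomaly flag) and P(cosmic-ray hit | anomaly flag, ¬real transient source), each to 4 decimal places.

P(cosmic-ray hit | anomaly flag) ≈ 0.6290; P(cosmic-ray hit | anomaly flag, ¬real transient source) ≈ 0.8288

P(anomaly flag) = 0.07*0.68*0.76 + 0.65*0.68*0.24 + 0.72*0.32*0.76 + 0.86*0.32*0.24 = 0.036176 + 0.106080 + 0.175104 + 0.066048 = 0.383408
Restricting to configurations with cosmic-ray hit present: 0.175104 + 0.066048 = 0.241152.
So P(cosmic-ray hit | anomaly flag) = 0.241152/0.383408 ≈ 0.6290.

Now also conditioning on real transient source≠true:
Enumerate both values of cosmic-ray hit and weight by the priors:
  P(anomaly flag | ¬real transient source) = 0.07·0.68 + 0.72·0.32
        = 0.047600 + 0.230400 = 0.278000
Keeping only the cosmic-ray hit-present terms gives 0.230400, so
  P(cosmic-ray hit | anomaly flag, ¬real transient source) = 0.230400 / 0.278000 ≈ 0.8288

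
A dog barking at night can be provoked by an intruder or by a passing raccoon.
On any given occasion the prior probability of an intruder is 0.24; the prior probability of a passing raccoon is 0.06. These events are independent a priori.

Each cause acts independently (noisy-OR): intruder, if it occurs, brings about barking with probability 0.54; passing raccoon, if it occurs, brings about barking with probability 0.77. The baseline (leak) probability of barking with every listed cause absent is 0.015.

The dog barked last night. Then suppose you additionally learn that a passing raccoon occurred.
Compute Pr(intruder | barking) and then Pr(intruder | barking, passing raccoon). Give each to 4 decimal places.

Pr(intruder | barking) ≈ 0.7477; Pr(intruder | barking, passing raccoon) ≈ 0.2678

Under noisy-OR, P(barking | causes) = 1 − (1−0.015)·∏(1−qᵢ) over the active causes.
Enumerate the 4 (intruder, passing raccoon) configurations and weight by the priors:
  P(barking) = 0.015*0.76*0.94 + 0.77345*0.76*0.06 + 0.5469*0.24*0.94 + 0.895787*0.24*0.06
        = 0.010716 + 0.035269 + 0.123381 + 0.012899 = 0.182265
Configurations with intruder contribute 0.136280, so
  P(intruder | barking) = 0.136280 / 0.182265 ≈ 0.7477

With the extra evidence:
P(barking | passing raccoon) = 0.77345×0.76 + 0.895787×0.24 = 0.587822 + 0.214989 = 0.802811
Of this, 0.214989 comes from 0.895787×0.24 (the intruder=true cases).
So P(intruder | barking, passing raccoon) = 0.214989/0.802811 ≈ 0.2678.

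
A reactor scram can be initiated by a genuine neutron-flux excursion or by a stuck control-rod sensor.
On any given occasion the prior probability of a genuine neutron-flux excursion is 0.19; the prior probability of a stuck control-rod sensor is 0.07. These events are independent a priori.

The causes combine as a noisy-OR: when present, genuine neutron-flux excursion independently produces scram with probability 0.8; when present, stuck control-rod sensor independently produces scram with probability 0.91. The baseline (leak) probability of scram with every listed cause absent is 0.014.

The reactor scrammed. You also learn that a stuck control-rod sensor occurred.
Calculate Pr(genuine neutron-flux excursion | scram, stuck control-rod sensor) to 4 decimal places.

Pr(genuine neutron-flux excursion | scram, stuck control-rod sensor) ≈ 0.2018

Under noisy-OR, P(scram | causes) = 1 − (1−0.014)·∏(1−qᵢ) over the active causes.
Enumerate both values of genuine neutron-flux excursion and weight by the priors:
  P(scram | stuck control-rod sensor) = 0.91126·0.81 + 0.982252·0.19
        = 0.738121 + 0.186628 = 0.924749
The terms with genuine neutron-flux excursion present sum to 0.186628, so
  P(genuine neutron-flux excursion | scram, stuck control-rod sensor) = 0.186628 / 0.924749 ≈ 0.2018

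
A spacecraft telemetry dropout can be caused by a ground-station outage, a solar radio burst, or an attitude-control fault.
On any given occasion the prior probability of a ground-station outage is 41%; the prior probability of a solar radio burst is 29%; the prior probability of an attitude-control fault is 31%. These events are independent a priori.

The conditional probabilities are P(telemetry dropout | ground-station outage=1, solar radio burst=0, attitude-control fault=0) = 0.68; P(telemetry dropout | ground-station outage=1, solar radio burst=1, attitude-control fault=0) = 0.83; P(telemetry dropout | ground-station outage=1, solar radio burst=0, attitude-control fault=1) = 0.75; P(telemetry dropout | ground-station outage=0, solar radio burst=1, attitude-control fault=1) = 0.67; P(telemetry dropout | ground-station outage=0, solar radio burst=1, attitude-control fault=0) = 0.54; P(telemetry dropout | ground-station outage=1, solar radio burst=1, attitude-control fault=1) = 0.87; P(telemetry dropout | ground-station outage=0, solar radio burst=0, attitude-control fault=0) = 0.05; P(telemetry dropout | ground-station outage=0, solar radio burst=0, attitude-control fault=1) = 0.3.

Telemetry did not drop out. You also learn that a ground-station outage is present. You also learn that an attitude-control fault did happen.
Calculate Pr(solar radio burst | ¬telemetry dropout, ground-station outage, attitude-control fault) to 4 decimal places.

Pr(solar radio burst | ¬telemetry dropout, ground-station outage, attitude-control fault) ≈ 0.1752

Weight on solar radio burst=true, given the evidence: 0.13×0.29 = 0.037700
Normalizer over all consistent configurations: 0.25×0.71 + 0.13×0.29 = 0.215200
Posterior = 0.037700 / 0.215200 ≈ 0.1752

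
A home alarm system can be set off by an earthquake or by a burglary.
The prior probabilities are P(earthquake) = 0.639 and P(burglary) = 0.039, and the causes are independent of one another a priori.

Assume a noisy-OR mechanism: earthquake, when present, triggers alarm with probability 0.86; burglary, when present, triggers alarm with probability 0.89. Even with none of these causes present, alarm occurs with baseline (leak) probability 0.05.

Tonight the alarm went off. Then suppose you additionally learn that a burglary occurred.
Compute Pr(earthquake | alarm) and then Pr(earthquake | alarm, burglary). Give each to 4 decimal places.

Under noisy-OR, P(alarm | causes) = 1 − (1−0.05)·∏(1−qᵢ) over the active causes.
Enumerate the 4 (earthquake, burglary) configurations and weight by the priors:
  P(alarm) = 0.05·0.361·0.961 + 0.8955·0.361·0.039 + 0.867·0.639·0.961 + 0.98537·0.639·0.039
        = 0.017346 + 0.012608 + 0.532406 + 0.024556 = 0.586916
Configurations with earthquake contribute 0.556962, so
  P(earthquake | alarm) = 0.556962 / 0.586916 ≈ 0.9490

Now also conditioning on burglary=true:
For the numerator, keep only earthquake=true terms: 0.98537*0.639 = 0.629651
The normalizing constant is 0.8955*0.361 + 0.98537*0.639 = 0.952926
P(earthquake | alarm, burglary) = 0.629651/0.952926 ≈ 0.6608
Conditioning on burglary lowers the posterior on earthquake: the classic explaining-away effect in a common-effect structure.

Pr(earthquake | alarm) ≈ 0.9490; Pr(earthquake | alarm, burglary) ≈ 0.6608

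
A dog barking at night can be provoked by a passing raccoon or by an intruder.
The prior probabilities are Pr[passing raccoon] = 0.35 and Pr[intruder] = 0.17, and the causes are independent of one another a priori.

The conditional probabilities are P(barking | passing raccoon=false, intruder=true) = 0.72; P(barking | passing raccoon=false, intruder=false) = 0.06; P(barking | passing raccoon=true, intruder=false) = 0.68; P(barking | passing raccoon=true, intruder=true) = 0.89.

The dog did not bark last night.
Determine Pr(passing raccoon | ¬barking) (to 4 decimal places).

Pr(passing raccoon | ¬barking) ≈ 0.1561

Enumerate the 4 (passing raccoon, intruder) configurations and weight by the priors:
  P(¬barking) = 0.94*0.65*0.83 + 0.28*0.65*0.17 + 0.32*0.35*0.83 + 0.11*0.35*0.17
        = 0.507130 + 0.030940 + 0.092960 + 0.006545 = 0.637575
Keeping only the passing raccoon-present terms gives 0.099505, so
  P(passing raccoon | ¬barking) = 0.099505 / 0.637575 ≈ 0.1561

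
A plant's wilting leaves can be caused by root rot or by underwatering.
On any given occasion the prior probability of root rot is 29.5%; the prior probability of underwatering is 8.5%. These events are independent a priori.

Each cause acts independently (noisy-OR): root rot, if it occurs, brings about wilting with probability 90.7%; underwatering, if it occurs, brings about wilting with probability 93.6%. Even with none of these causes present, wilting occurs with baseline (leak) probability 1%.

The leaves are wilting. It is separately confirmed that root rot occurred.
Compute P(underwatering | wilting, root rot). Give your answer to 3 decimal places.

P(underwatering | wilting, root rot) ≈ 0.092

Under noisy-OR, P(wilting | causes) = 1 − (1−0.01)·∏(1−qᵢ) over the active causes.
P(wilting | root rot) = 0.90793×0.915 + 0.994108×0.085 = 0.830756 + 0.084499 = 0.915255
Restricting to configurations with underwatering present: 0.994108×0.085 = 0.084499.
P(underwatering | wilting, root rot) = 0.084499 / 0.915255 ≈ 0.092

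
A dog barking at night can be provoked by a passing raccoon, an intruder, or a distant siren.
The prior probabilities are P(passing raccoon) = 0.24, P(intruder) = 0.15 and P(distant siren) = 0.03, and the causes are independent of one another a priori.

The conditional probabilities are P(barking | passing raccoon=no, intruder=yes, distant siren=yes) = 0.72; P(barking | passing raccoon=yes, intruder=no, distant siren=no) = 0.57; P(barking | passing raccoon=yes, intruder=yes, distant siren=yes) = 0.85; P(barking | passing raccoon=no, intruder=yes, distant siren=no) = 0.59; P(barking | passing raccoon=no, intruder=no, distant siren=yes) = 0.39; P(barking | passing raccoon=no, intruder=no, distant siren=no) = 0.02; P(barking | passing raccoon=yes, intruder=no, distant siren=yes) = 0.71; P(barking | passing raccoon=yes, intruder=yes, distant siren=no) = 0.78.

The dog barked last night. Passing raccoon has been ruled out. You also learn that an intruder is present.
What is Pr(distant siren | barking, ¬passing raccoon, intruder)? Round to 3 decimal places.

P(barking | ¬passing raccoon, intruder) = 0.59×0.97 + 0.72×0.03 = 0.572300 + 0.021600 = 0.593900
Of this, 0.021600 comes from 0.72×0.03 (the distant siren=true cases).
Hence the posterior is 0.021600/0.593900 ≈ 0.036.

Pr(distant siren | barking, ¬passing raccoon, intruder) ≈ 0.036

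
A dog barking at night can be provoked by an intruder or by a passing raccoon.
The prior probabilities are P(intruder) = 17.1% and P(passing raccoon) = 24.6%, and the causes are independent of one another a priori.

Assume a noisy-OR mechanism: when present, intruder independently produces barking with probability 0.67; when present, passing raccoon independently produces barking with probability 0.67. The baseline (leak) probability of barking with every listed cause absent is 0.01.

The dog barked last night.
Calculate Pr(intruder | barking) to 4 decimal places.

Under noisy-OR, P(barking | causes) = 1 − (1−0.01)·∏(1−qᵢ) over the active causes.
P(barking) = 0.01*0.829*0.754 + 0.6733*0.829*0.246 + 0.6733*0.171*0.754 + 0.892189*0.171*0.246 = 0.006251 + 0.137309 + 0.086811 + 0.037531 = 0.267902
Restricting to configurations with intruder present: 0.086811 + 0.037531 = 0.124342.
P(intruder | barking) = 0.124342 / 0.267902 ≈ 0.4641

Pr(intruder | barking) ≈ 0.4641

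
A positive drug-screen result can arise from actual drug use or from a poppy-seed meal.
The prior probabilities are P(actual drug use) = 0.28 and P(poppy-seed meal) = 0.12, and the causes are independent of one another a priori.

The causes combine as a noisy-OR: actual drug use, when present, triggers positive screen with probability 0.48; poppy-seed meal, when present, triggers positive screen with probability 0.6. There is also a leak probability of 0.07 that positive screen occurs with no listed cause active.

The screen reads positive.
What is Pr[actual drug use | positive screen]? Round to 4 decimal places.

Under noisy-OR, P(positive screen | causes) = 1 − (1−0.07)·∏(1−qᵢ) over the active causes.
Weight on actual drug use=true, given the evidence: 0.127241 + 0.027100 = 0.154341
Normalizer over all consistent configurations: 0.07*0.72*0.88 + 0.628*0.72*0.12 + 0.5164*0.28*0.88 + 0.80656*0.28*0.12 = 0.252952
P(actual drug use | positive screen) = 0.154341/0.252952 ≈ 0.6102

Pr[actual drug use | positive screen] ≈ 0.6102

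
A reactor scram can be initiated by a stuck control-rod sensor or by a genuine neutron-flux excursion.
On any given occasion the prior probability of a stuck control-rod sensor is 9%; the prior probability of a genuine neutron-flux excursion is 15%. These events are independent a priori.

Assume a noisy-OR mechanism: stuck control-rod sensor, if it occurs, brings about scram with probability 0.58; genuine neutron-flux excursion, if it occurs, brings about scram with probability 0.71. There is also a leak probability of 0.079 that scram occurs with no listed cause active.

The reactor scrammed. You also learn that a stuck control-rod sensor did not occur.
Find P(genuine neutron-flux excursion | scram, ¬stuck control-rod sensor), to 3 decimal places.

P(genuine neutron-flux excursion | scram, ¬stuck control-rod sensor) ≈ 0.621

Under noisy-OR, P(scram | causes) = 1 − (1−0.079)·∏(1−qᵢ) over the active causes.
For the numerator, keep only genuine neutron-flux excursion=true terms: 0.73291*0.15 = 0.109936
Denominator P(scram | ¬stuck control-rod sensor): 0.079*0.85 + 0.73291*0.15 = 0.177086
Posterior = 0.109936 / 0.177086 ≈ 0.621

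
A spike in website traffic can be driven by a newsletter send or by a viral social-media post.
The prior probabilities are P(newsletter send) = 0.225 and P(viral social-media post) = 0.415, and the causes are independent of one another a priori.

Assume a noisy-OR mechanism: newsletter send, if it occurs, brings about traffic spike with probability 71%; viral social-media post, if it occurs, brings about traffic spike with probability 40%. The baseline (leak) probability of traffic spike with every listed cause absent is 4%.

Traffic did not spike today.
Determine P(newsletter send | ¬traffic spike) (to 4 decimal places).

Under noisy-OR, P(traffic spike | causes) = 1 − (1−0.04)·∏(1−qᵢ) over the active causes.
For the numerator, keep only newsletter send=true terms: 0.036644 + 0.015597 = 0.052241
The normalizing constant is 0.96*0.775*0.585 + 0.576*0.775*0.415 + 0.2784*0.225*0.585 + 0.16704*0.225*0.415 = 0.672737
P(newsletter send | ¬traffic spike) = 0.052241/0.672737 ≈ 0.0777

P(newsletter send | ¬traffic spike) ≈ 0.0777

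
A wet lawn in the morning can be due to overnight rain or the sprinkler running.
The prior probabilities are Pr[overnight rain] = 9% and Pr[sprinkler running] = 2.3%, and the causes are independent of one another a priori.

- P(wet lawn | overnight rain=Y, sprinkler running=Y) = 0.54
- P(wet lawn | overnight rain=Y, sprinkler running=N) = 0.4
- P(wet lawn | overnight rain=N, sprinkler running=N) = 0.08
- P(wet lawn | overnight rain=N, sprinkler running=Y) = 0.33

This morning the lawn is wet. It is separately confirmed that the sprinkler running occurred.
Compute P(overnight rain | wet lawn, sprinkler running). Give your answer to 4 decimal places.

P(overnight rain | wet lawn, sprinkler running) ≈ 0.1393

P(wet lawn | sprinkler running) = 0.33*0.91 + 0.54*0.09 = 0.300300 + 0.048600 = 0.348900
Of this, 0.048600 comes from 0.54*0.09 (the overnight rain=true cases).
So P(overnight rain | wet lawn, sprinkler running) = 0.048600/0.348900 ≈ 0.1393.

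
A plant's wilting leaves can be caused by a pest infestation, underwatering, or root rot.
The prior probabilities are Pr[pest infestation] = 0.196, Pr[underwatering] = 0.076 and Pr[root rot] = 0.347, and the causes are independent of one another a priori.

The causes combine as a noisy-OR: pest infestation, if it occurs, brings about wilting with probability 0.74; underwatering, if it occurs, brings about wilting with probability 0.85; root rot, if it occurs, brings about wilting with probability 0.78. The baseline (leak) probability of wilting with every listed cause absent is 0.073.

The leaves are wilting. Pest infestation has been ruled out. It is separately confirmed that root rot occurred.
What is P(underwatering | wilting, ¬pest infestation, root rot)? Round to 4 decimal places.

P(underwatering | wilting, ¬pest infestation, root rot) ≈ 0.0910

Under noisy-OR, P(wilting | causes) = 1 − (1−0.073)·∏(1−qᵢ) over the active causes.
For the numerator, keep only underwatering=true terms: 0.969409*0.076 = 0.073675
Normalizer over all consistent configurations: 0.79606*0.924 + 0.969409*0.076 = 0.809234
P(underwatering | wilting, ¬pest infestation, root rot) = 0.073675/0.809234 ≈ 0.0910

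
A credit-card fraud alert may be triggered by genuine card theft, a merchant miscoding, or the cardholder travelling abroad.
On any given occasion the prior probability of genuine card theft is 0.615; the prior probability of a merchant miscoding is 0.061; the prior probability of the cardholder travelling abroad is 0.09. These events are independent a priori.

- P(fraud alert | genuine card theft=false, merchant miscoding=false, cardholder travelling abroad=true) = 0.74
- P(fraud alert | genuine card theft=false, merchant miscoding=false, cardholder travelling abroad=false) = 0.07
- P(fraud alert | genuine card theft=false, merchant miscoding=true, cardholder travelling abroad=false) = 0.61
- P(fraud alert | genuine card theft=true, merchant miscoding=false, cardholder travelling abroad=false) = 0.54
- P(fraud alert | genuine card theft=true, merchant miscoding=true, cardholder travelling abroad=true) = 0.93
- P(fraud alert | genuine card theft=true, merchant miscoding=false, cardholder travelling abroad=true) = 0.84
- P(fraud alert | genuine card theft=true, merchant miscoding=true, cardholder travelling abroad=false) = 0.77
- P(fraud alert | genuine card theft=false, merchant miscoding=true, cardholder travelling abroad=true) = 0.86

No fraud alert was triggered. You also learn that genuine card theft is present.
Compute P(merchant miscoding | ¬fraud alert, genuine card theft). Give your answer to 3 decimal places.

Enumerate the 4 (merchant miscoding, cardholder travelling abroad) configurations and weight by the priors:
  P(¬fraud alert | genuine card theft) = 0.46*0.939*0.91 + 0.16*0.939*0.09 + 0.23*0.061*0.91 + 0.07*0.061*0.09
        = 0.393065 + 0.013522 + 0.012767 + 0.000384 = 0.419738
The terms with merchant miscoding present sum to 0.013151, so
  P(merchant miscoding | ¬fraud alert, genuine card theft) = 0.013151 / 0.419738 ≈ 0.031

P(merchant miscoding | ¬fraud alert, genuine card theft) ≈ 0.031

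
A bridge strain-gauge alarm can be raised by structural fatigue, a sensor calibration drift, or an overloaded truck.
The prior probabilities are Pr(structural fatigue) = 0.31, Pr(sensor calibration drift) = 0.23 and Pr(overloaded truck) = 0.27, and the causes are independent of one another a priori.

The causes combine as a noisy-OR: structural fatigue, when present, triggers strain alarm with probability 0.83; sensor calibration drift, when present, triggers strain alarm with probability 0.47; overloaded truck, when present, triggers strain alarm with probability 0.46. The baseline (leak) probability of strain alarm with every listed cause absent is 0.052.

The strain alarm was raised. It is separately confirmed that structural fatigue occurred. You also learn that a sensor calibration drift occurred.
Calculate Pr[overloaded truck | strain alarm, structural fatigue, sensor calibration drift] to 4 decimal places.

Under noisy-OR, P(strain alarm | causes) = 1 − (1−0.052)·∏(1−qᵢ) over the active causes.
Weight on overloaded truck=true, given the evidence: 0.953876*0.27 = 0.257547
The normalizing constant is 0.914585*0.73 + 0.953876*0.27 = 0.925194
P(overloaded truck | strain alarm, structural fatigue, sensor calibration drift) = 0.257547/0.925194 ≈ 0.2784

Pr[overloaded truck | strain alarm, structural fatigue, sensor calibration drift] ≈ 0.2784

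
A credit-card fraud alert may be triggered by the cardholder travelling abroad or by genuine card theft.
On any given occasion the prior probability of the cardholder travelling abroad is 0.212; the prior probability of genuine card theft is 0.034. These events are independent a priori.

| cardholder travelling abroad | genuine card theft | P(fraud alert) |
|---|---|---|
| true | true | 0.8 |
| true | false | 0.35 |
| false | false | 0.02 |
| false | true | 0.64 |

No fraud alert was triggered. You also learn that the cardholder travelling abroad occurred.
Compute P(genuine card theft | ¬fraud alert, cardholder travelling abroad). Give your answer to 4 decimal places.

P(genuine card theft | ¬fraud alert, cardholder travelling abroad) ≈ 0.0107

P(¬fraud alert | cardholder travelling abroad) = 0.65·0.966 + 0.2·0.034 = 0.627900 + 0.006800 = 0.634700
The genuine card theft-present share is 0.2·0.034 = 0.006800.
Hence the posterior is 0.006800/0.634700 ≈ 0.0107.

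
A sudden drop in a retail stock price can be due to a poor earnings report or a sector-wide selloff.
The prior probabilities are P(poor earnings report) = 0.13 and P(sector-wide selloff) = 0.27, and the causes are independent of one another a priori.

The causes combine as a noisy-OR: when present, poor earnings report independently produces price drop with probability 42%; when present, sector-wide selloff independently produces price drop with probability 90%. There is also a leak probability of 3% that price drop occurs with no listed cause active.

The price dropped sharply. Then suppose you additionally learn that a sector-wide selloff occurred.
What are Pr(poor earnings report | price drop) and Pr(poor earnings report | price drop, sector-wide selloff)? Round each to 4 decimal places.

Pr(poor earnings report | price drop) ≈ 0.2441; Pr(poor earnings report | price drop, sector-wide selloff) ≈ 0.1351

Under noisy-OR, P(price drop | causes) = 1 − (1−0.03)·∏(1−qᵢ) over the active causes.
P(price drop) = 0.03·0.87·0.73 + 0.903·0.87·0.27 + 0.4374·0.13·0.73 + 0.94374·0.13·0.27 = 0.019053 + 0.212115 + 0.041509 + 0.033125 = 0.305802
Of this, 0.074634 comes from 0.041509 + 0.033125 (the poor earnings report=true cases).
Hence the posterior is 0.074634/0.305802 ≈ 0.2441.

With the extra evidence:
By total probability over both values of poor earnings report:
  P(price drop | sector-wide selloff) = 0.903×0.87 + 0.94374×0.13
        = 0.785610 + 0.122686 = 0.908296
Configurations with poor earnings report contribute 0.122686, so
  P(poor earnings report | price drop, sector-wide selloff) = 0.122686 / 0.908296 ≈ 0.1351
— sector-wide selloff explains away the evidence for poor earnings report.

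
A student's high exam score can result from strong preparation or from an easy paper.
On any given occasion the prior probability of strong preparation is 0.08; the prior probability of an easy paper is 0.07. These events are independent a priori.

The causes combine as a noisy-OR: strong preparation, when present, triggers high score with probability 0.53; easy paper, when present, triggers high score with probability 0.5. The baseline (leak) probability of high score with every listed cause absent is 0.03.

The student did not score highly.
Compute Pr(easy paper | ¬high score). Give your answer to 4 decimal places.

Pr(easy paper | ¬high score) ≈ 0.0363

Under noisy-OR, P(high score | causes) = 1 − (1−0.03)·∏(1−qᵢ) over the active causes.
P(¬high score) = 0.97×0.92×0.93 + 0.485×0.92×0.07 + 0.4559×0.08×0.93 + 0.22795×0.08×0.07 = 0.829932 + 0.031234 + 0.033919 + 0.001277 = 0.896362
Of this, 0.032511 comes from 0.031234 + 0.001277 (the easy paper=true cases).
P(easy paper | ¬high score) = 0.032511 / 0.896362 ≈ 0.0363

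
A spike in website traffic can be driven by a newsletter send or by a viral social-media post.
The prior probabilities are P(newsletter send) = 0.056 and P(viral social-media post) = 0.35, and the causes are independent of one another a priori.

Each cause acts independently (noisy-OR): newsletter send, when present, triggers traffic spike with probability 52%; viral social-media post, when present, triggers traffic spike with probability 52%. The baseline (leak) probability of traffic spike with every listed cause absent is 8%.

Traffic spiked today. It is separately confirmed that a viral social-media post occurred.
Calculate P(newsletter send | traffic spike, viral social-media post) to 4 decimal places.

P(newsletter send | traffic spike, viral social-media post) ≈ 0.0773

Under noisy-OR, P(traffic spike | causes) = 1 − (1−0.08)·∏(1−qᵢ) over the active causes.
P(traffic spike | viral social-media post) = 0.5584×0.944 + 0.788032×0.056 = 0.527130 + 0.044130 = 0.571260
Of this, 0.044130 comes from 0.788032×0.056 (the newsletter send=true cases).
So P(newsletter send | traffic spike, viral social-media post) = 0.044130/0.571260 ≈ 0.0773.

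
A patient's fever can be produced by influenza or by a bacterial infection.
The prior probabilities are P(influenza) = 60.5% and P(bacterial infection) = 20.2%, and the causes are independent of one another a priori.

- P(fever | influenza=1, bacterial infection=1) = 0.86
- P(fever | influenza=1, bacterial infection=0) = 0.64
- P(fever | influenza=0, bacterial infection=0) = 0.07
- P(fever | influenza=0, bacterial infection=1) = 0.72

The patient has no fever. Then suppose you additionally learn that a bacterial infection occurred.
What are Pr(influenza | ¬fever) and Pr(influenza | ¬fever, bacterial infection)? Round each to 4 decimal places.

Pr(influenza | ¬fever) ≈ 0.3770; Pr(influenza | ¬fever, bacterial infection) ≈ 0.4337

Numerator (weight on configurations with influenza): 0.173804 + 0.017109 = 0.190913
Denominator P(¬fever): 0.93·0.395·0.798 + 0.28·0.395·0.202 + 0.36·0.605·0.798 + 0.14·0.605·0.202 = 0.506399
Posterior = 0.190913 / 0.506399 ≈ 0.3770

Now condition on the additional information:
Sum P(¬fever|·) weighted by the priors over both values of influenza:
  P(¬fever | bacterial infection) = 0.28·0.395 + 0.14·0.605
        = 0.110600 + 0.084700 = 0.195300
Configurations with influenza contribute 0.084700, so
  P(influenza | ¬fever, bacterial infection) = 0.084700 / 0.195300 ≈ 0.4337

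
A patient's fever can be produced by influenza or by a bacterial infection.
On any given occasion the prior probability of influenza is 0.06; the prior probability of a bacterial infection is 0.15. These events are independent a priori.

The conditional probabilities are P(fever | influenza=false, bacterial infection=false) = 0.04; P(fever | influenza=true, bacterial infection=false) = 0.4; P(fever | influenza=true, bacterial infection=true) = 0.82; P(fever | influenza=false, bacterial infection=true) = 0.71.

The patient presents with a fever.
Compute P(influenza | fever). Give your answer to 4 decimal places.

P(influenza | fever) ≈ 0.1738

Enumerate the 4 (influenza, bacterial infection) configurations and weight by the priors:
  P(fever) = 0.04·0.94·0.85 + 0.71·0.94·0.15 + 0.4·0.06·0.85 + 0.82·0.06·0.15
        = 0.031960 + 0.100110 + 0.020400 + 0.007380 = 0.159850
Keeping only the influenza-present terms gives 0.027780, so
  P(influenza | fever) = 0.027780 / 0.159850 ≈ 0.1738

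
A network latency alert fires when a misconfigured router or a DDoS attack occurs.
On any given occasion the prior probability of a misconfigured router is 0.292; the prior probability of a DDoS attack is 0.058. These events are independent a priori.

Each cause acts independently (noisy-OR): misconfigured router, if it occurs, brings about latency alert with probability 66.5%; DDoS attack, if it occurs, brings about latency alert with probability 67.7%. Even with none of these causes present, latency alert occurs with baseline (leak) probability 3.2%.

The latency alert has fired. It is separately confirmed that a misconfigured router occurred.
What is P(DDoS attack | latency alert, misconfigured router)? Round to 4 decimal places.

P(DDoS attack | latency alert, misconfigured router) ≈ 0.0754

Under noisy-OR, P(latency alert | causes) = 1 − (1−0.032)·∏(1−qᵢ) over the active causes.
Enumerate both values of DDoS attack and weight by the priors:
  P(latency alert | misconfigured router) = 0.67572·0.942 + 0.895258·0.058
        = 0.636528 + 0.051925 = 0.688453
The terms with DDoS attack present sum to 0.051925, so
  P(DDoS attack | latency alert, misconfigured router) = 0.051925 / 0.688453 ≈ 0.0754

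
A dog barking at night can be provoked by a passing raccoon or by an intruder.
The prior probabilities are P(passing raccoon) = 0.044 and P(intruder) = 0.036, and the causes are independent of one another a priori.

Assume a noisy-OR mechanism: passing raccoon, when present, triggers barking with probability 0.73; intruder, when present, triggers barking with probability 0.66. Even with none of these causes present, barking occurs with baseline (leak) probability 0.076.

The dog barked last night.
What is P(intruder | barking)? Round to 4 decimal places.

P(intruder | barking) ≈ 0.1974

Under noisy-OR, P(barking | causes) = 1 − (1−0.076)·∏(1−qᵢ) over the active causes.
Numerator (weight on configurations with intruder): 0.023604 + 0.001450 = 0.025054
The normalizing constant is 0.076×0.956×0.964 + 0.68584×0.956×0.036 + 0.75052×0.044×0.964 + 0.915177×0.044×0.036 = 0.126928
Posterior = 0.025054 / 0.126928 ≈ 0.1974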